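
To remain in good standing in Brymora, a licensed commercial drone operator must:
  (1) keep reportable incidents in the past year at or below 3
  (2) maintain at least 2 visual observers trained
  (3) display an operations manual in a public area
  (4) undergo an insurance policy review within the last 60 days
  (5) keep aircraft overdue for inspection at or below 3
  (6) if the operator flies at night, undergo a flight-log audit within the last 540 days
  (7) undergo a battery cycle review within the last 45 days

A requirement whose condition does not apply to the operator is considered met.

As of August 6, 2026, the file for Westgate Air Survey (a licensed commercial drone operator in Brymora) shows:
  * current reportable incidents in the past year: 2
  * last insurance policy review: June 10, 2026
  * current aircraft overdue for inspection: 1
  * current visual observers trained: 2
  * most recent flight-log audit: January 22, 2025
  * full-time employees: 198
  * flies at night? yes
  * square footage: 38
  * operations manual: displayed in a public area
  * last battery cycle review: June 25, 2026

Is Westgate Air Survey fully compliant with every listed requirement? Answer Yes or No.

1. reportable incidents in the past year 2 ≤ 3 → met
2. visual observers trained 2 ≥ 2 → met
3. operations manual present → met
4. insurance policy review 57 days ago vs limit 60 → met
5. aircraft overdue for inspection 1 ≤ 3 → met
6. condition 'flies at night' holds; flight-log audit 561 days ago vs limit 540 → not met
7. battery cycle review 42 days ago vs limit 45 → met
Not met: 6

No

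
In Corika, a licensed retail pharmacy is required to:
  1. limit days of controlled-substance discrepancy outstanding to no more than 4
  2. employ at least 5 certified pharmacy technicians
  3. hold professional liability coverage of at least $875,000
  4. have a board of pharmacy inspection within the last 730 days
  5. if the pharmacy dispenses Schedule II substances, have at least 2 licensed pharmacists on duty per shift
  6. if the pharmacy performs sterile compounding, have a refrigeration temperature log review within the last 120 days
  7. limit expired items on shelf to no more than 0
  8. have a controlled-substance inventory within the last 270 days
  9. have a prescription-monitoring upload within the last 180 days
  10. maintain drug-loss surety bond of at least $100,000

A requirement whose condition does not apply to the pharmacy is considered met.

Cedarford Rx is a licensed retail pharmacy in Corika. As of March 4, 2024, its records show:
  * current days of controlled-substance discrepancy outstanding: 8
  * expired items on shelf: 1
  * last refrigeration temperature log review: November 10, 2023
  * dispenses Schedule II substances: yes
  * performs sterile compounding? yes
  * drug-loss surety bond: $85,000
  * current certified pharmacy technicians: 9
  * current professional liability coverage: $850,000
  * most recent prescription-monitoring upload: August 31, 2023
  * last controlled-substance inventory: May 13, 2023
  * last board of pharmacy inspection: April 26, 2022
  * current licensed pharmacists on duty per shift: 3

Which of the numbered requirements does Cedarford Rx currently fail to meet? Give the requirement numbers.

1, 3, 7, 8, 9, 10

1. days of controlled-substance discrepancy outstanding 8 > 4 → not met
2. certified pharmacy technicians 9 ≥ 5 → met
3. professional liability coverage $850,000 < $875,000 → not met
4. board of pharmacy inspection 678 days ago vs limit 730 → met
5. condition 'dispenses Schedule II substances' holds; licensed pharmacists on duty per shift 3 ≥ 2 → met
6. condition 'performs sterile compounding' holds; refrigeration temperature log review 115 days ago vs limit 120 → met
7. expired items on shelf 1 > 0 → not met
8. controlled-substance inventory 296 days ago vs limit 270 → not met
9. prescription-monitoring upload 186 days ago vs limit 180 → not met
10. drug-loss surety bond $85,000 < $100,000 → not met
Not met: 1, 3, 7, 8, 9, 10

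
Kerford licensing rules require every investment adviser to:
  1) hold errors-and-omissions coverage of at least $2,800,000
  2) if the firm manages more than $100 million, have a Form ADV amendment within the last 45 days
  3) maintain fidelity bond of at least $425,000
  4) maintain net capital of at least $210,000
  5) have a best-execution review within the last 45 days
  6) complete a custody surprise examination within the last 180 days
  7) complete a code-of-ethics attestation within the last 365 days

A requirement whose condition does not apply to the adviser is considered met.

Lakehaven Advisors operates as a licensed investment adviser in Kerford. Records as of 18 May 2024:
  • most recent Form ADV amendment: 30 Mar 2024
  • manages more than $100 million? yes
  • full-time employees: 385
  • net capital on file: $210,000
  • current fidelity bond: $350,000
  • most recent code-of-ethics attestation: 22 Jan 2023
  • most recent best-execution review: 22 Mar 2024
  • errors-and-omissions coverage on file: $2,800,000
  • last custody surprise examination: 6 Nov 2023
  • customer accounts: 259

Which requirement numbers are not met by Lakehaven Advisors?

1. errors-and-omissions coverage $2,800,000 ≥ $2,800,000 → met
2. condition 'manages more than $100 million' holds; Form ADV amendment 49 days ago vs limit 45 → not met
3. fidelity bond $350,000 < $425,000 → not met
4. net capital $210,000 ≥ $210,000 → met
5. best-execution review 57 days ago vs limit 45 → not met
6. custody surprise examination 194 days ago vs limit 180 → not met
7. code-of-ethics attestation 482 days ago vs limit 365 → not met
Not met: 2, 3, 5, 6, 7

2, 3, 5, 6, 7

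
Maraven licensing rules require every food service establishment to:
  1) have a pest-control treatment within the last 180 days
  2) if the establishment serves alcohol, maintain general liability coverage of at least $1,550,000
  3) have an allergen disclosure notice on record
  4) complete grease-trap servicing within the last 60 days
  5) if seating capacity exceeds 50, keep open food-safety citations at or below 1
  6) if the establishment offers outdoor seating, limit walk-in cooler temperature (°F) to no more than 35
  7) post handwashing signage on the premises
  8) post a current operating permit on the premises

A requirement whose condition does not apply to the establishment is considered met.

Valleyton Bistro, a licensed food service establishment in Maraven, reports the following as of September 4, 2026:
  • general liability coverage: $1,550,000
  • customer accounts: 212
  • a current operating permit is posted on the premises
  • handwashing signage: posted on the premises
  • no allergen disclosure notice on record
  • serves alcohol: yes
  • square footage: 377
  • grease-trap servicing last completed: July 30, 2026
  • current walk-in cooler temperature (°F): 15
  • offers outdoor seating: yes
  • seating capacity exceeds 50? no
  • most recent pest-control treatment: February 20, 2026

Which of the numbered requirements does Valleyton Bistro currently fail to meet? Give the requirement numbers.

1. pest-control treatment 196 days ago vs limit 180 → not met
2. condition 'serves alcohol' holds; general liability coverage $1,550,000 ≥ $1,550,000 → met
3. allergen disclosure notice absent → not met
4. grease-trap servicing 36 days ago vs limit 60 → met
5. condition 'seating capacity exceeds 50' does not hold → requirement n/a → met
6. condition 'offers outdoor seating' holds; walk-in cooler temperature (°F) 15 ≤ 35 → met
7. handwashing signage present → met
8. current operating permit present → met
Not met: 1, 3

1, 3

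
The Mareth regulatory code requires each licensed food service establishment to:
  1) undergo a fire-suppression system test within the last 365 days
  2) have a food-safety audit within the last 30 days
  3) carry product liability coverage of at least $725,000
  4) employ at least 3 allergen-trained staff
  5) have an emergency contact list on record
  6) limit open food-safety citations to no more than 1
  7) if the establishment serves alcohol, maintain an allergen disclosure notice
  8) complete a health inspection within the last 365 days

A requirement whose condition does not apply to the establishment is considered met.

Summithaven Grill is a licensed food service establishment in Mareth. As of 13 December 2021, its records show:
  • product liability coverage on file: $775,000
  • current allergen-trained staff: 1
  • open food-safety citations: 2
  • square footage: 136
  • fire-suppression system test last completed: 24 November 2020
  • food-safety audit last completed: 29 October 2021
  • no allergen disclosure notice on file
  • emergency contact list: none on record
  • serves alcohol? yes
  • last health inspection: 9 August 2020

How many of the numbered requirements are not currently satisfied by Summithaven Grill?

1. fire-suppression system test 384 days ago vs limit 365 → not met
2. food-safety audit 45 days ago vs limit 30 → not met
3. product liability coverage $775,000 ≥ $725,000 → met
4. allergen-trained staff 1 < 3 → not met
5. emergency contact list absent → not met
6. open food-safety citations 2 > 1 → not met
7. condition 'serves alcohol' holds; allergen disclosure notice absent → not met
8. health inspection 491 days ago vs limit 365 → not met
Not met: 7 of 8

7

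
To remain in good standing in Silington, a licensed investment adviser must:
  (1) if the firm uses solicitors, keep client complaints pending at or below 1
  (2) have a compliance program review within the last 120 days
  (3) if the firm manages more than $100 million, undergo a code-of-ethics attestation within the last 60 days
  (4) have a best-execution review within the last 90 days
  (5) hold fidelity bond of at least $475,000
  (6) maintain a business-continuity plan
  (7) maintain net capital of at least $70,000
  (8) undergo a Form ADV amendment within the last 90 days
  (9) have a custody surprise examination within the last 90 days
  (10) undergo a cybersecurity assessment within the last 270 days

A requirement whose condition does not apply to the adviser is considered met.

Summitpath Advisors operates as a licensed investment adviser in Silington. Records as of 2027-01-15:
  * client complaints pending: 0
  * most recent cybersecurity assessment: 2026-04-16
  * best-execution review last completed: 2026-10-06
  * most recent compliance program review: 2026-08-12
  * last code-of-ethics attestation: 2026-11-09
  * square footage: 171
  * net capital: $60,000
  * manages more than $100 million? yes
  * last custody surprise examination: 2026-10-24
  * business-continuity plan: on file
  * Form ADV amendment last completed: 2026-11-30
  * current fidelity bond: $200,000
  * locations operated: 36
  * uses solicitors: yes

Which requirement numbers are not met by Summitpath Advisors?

1. condition 'uses solicitors' holds; client complaints pending 0 ≤ 1 → met
2. compliance program review 156 days ago vs limit 120 → not met
3. condition 'manages more than $100 million' holds; code-of-ethics attestation 67 days ago vs limit 60 → not met
4. best-execution review 101 days ago vs limit 90 → not met
5. fidelity bond $200,000 < $475,000 → not met
6. business-continuity plan present → met
7. net capital $60,000 < $70,000 → not met
8. Form ADV amendment 46 days ago vs limit 90 → met
9. custody surprise examination 83 days ago vs limit 90 → met
10. cybersecurity assessment 274 days ago vs limit 270 → not met
Not met: 2, 3, 4, 5, 7, 10

2, 3, 4, 5, 7, 10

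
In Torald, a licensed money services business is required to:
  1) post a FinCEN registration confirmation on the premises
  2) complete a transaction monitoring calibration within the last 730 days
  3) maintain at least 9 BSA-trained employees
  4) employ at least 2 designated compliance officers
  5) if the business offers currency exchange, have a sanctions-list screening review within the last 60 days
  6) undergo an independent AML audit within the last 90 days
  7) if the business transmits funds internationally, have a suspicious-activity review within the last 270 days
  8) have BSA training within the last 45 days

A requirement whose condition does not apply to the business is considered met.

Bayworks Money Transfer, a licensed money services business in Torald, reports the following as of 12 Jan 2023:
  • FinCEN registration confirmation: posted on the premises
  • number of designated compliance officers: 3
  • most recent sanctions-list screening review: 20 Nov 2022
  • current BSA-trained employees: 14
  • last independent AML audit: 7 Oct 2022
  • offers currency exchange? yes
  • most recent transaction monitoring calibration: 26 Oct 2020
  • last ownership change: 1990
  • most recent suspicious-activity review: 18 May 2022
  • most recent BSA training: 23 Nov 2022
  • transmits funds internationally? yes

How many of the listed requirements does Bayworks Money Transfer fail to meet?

1. FinCEN registration confirmation present → met
2. transaction monitoring calibration 808 days ago vs limit 730 → not met
3. BSA-trained employees 14 ≥ 9 → met
4. designated compliance officers 3 ≥ 2 → met
5. condition 'offers currency exchange' holds; sanctions-list screening review 53 days ago vs limit 60 → met
6. independent AML audit 97 days ago vs limit 90 → not met
7. condition 'transmits funds internationally' holds; suspicious-activity review 239 days ago vs limit 270 → met
8. BSA training 50 days ago vs limit 45 → not met
Not met: 3 of 8

3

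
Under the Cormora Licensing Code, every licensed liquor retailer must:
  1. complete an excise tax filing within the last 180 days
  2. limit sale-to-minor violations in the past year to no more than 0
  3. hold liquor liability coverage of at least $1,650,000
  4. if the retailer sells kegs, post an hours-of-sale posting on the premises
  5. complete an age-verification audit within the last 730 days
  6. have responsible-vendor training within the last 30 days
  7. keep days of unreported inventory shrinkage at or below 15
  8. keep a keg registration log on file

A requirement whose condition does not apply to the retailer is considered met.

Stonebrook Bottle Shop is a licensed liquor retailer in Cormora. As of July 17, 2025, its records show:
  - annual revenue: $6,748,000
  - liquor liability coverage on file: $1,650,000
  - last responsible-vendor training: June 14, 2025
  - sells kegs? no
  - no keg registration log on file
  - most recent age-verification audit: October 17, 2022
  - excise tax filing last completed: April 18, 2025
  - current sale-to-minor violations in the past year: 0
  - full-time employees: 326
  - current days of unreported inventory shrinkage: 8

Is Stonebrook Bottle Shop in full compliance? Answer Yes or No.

No

1. excise tax filing 90 days ago vs limit 180 → met
2. sale-to-minor violations in the past year 0 ≤ 0 → met
3. liquor liability coverage $1,650,000 ≥ $1,650,000 → met
4. condition 'sells kegs' does not hold → requirement n/a → met
5. age-verification audit 1004 days ago vs limit 730 → not met
6. responsible-vendor training 33 days ago vs limit 30 → not met
7. days of unreported inventory shrinkage 8 ≤ 15 → met
8. keg registration log absent → not met
Not met: 5, 6, 8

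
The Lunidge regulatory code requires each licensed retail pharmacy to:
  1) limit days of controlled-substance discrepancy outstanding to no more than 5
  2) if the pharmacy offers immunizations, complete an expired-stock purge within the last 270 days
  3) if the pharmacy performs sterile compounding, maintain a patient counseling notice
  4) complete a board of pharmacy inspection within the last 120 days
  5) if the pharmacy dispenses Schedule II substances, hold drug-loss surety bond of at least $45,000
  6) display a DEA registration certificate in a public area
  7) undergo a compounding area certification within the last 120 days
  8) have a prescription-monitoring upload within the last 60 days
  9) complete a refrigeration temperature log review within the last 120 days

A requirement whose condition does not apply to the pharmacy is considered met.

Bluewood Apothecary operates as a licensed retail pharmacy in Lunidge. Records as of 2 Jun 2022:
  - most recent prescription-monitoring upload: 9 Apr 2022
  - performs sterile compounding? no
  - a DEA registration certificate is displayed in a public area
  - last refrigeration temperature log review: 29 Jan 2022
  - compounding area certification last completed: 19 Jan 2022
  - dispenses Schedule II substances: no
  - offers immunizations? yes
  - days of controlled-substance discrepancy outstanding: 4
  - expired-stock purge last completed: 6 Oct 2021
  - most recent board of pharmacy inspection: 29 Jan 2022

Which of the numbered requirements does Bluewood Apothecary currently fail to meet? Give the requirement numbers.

4, 7, 9

1. days of controlled-substance discrepancy outstanding 4 ≤ 5 → met
2. condition 'offers immunizations' holds; expired-stock purge 239 days ago vs limit 270 → met
3. condition 'performs sterile compounding' does not hold → requirement n/a → met
4. board of pharmacy inspection 124 days ago vs limit 120 → not met
5. condition 'dispenses Schedule II substances' does not hold → requirement n/a → met
6. DEA registration certificate present → met
7. compounding area certification 134 days ago vs limit 120 → not met
8. prescription-monitoring upload 54 days ago vs limit 60 → met
9. refrigeration temperature log review 124 days ago vs limit 120 → not met
Not met: 4, 7, 9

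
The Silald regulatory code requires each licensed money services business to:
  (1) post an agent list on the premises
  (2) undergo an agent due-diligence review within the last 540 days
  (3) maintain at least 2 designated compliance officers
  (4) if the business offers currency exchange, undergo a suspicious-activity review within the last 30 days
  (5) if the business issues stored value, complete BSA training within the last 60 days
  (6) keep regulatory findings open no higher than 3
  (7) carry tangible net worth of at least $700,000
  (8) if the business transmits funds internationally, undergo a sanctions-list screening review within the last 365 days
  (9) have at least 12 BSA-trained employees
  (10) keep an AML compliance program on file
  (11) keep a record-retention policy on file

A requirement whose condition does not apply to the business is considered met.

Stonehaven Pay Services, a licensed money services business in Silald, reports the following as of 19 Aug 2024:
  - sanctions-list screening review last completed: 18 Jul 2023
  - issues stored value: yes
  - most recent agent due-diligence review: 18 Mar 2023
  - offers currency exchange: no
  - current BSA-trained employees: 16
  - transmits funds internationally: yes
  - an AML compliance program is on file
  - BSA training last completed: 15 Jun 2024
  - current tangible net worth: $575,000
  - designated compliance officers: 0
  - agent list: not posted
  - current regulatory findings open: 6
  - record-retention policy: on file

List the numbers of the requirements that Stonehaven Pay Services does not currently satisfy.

1, 3, 5, 6, 7, 8

1. agent list absent → not met
2. agent due-diligence review 520 days ago vs limit 540 → met
3. designated compliance officers 0 < 2 → not met
4. condition 'offers currency exchange' does not hold → requirement n/a → met
5. condition 'issues stored value' holds; BSA training 65 days ago vs limit 60 → not met
6. regulatory findings open 6 > 3 → not met
7. tangible net worth $575,000 < $700,000 → not met
8. condition 'transmits funds internationally' holds; sanctions-list screening review 398 days ago vs limit 365 → not met
9. BSA-trained employees 16 ≥ 12 → met
10. AML compliance program present → met
11. record-retention policy present → met
Not met: 1, 3, 5, 6, 7, 8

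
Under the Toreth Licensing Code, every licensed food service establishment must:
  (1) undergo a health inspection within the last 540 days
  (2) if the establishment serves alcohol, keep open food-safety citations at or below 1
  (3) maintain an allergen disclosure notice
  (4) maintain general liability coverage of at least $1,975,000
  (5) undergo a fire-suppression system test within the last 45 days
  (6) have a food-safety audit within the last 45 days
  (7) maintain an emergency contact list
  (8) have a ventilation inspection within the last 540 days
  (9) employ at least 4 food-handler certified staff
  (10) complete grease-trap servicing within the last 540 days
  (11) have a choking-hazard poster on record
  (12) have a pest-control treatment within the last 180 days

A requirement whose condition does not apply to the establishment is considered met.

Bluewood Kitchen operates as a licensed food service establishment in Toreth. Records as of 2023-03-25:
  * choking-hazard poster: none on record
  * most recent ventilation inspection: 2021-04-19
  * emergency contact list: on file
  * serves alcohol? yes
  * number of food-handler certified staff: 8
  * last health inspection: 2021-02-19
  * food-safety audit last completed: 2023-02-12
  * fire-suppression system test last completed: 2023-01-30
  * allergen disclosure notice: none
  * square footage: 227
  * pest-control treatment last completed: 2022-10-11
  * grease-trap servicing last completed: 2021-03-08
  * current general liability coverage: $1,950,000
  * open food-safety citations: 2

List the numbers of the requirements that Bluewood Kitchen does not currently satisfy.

1, 2, 3, 4, 5, 8, 10, 11

1. health inspection 764 days ago vs limit 540 → not met
2. condition 'serves alcohol' holds; open food-safety citations 2 > 1 → not met
3. allergen disclosure notice absent → not met
4. general liability coverage $1,950,000 < $1,975,000 → not met
5. fire-suppression system test 54 days ago vs limit 45 → not met
6. food-safety audit 41 days ago vs limit 45 → met
7. emergency contact list present → met
8. ventilation inspection 705 days ago vs limit 540 → not met
9. food-handler certified staff 8 ≥ 4 → met
10. grease-trap servicing 747 days ago vs limit 540 → not met
11. choking-hazard poster absent → not met
12. pest-control treatment 165 days ago vs limit 180 → met
Not met: 1, 2, 3, 4, 5, 8, 10, 11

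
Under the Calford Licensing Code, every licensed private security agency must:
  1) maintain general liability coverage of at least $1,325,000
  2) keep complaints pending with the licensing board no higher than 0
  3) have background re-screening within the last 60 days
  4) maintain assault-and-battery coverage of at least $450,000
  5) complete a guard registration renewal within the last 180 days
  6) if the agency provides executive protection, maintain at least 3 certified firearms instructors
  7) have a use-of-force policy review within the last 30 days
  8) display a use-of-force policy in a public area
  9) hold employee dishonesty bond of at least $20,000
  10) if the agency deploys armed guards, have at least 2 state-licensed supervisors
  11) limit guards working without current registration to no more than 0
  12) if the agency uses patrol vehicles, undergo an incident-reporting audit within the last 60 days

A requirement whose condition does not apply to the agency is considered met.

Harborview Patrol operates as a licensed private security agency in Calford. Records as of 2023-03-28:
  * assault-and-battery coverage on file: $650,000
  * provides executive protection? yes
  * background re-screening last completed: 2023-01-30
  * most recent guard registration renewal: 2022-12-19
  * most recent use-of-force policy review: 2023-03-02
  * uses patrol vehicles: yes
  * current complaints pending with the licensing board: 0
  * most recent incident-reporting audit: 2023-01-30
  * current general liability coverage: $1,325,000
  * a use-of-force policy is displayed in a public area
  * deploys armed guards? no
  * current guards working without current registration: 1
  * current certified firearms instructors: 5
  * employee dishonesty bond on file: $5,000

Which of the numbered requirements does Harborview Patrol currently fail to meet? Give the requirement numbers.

1. general liability coverage $1,325,000 ≥ $1,325,000 → met
2. complaints pending with the licensing board 0 ≤ 0 → met
3. background re-screening 57 days ago vs limit 60 → met
4. assault-and-battery coverage $650,000 ≥ $450,000 → met
5. guard registration renewal 99 days ago vs limit 180 → met
6. condition 'provides executive protection' holds; certified firearms instructors 5 ≥ 3 → met
7. use-of-force policy review 26 days ago vs limit 30 → met
8. use-of-force policy present → met
9. employee dishonesty bond $5,000 < $20,000 → not met
10. condition 'deploys armed guards' does not hold → requirement n/a → met
11. guards working without current registration 1 > 0 → not met
12. condition 'uses patrol vehicles' holds; incident-reporting audit 57 days ago vs limit 60 → met
Not met: 9, 11

9, 11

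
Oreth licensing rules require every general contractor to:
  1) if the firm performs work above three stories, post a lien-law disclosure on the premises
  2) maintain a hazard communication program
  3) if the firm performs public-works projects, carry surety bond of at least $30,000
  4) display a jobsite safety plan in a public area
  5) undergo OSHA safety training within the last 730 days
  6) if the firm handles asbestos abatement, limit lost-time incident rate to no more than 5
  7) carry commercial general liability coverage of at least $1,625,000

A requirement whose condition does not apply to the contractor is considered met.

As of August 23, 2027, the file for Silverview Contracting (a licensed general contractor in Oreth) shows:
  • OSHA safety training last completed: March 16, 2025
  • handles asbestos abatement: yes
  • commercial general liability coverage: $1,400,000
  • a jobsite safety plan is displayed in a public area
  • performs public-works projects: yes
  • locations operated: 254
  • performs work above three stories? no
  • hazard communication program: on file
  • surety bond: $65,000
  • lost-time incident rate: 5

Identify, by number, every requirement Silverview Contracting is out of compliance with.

1. condition 'performs work above three stories' does not hold → requirement n/a → met
2. hazard communication program present → met
3. condition 'performs public-works projects' holds; surety bond $65,000 ≥ $30,000 → met
4. jobsite safety plan present → met
5. OSHA safety training 890 days ago vs limit 730 → not met
6. condition 'handles asbestos abatement' holds; lost-time incident rate 5 ≤ 5 → met
7. commercial general liability coverage $1,400,000 < $1,625,000 → not met
Not met: 5, 7

5, 7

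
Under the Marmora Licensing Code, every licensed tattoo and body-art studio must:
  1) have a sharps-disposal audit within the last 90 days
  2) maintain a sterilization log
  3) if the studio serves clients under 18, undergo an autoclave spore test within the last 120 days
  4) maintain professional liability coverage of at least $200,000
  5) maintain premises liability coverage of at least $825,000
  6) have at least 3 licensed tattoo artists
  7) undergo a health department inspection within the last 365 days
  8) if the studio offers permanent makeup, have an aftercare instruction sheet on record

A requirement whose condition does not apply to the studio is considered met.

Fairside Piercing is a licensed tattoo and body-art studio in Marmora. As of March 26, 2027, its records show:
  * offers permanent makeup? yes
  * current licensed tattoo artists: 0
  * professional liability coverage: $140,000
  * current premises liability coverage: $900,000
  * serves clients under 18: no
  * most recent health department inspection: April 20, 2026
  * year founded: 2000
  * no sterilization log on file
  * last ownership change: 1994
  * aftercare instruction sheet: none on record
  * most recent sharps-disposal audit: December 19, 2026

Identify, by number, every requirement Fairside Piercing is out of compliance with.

1, 2, 4, 6, 8

1. sharps-disposal audit 97 days ago vs limit 90 → not met
2. sterilization log absent → not met
3. condition 'serves clients under 18' does not hold → requirement n/a → met
4. professional liability coverage $140,000 < $200,000 → not met
5. premises liability coverage $900,000 ≥ $825,000 → met
6. licensed tattoo artists 0 < 3 → not met
7. health department inspection 340 days ago vs limit 365 → met
8. condition 'offers permanent makeup' holds; aftercare instruction sheet absent → not met
Not met: 1, 2, 4, 6, 8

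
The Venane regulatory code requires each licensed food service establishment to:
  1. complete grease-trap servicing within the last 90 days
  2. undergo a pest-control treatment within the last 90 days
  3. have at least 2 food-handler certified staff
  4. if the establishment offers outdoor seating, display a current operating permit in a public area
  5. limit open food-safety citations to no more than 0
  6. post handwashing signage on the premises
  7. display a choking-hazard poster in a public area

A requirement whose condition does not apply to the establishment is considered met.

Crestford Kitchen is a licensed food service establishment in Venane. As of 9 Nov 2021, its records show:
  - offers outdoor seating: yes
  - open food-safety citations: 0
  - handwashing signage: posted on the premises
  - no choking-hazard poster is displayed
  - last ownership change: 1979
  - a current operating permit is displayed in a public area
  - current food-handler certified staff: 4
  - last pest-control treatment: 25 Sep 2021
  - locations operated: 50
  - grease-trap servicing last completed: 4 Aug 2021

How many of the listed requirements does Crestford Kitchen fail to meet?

2

1. grease-trap servicing 97 days ago vs limit 90 → not met
2. pest-control treatment 45 days ago vs limit 90 → met
3. food-handler certified staff 4 ≥ 2 → met
4. condition 'offers outdoor seating' holds; current operating permit present → met
5. open food-safety citations 0 ≤ 0 → met
6. handwashing signage present → met
7. choking-hazard poster absent → not met
Not met: 2 of 7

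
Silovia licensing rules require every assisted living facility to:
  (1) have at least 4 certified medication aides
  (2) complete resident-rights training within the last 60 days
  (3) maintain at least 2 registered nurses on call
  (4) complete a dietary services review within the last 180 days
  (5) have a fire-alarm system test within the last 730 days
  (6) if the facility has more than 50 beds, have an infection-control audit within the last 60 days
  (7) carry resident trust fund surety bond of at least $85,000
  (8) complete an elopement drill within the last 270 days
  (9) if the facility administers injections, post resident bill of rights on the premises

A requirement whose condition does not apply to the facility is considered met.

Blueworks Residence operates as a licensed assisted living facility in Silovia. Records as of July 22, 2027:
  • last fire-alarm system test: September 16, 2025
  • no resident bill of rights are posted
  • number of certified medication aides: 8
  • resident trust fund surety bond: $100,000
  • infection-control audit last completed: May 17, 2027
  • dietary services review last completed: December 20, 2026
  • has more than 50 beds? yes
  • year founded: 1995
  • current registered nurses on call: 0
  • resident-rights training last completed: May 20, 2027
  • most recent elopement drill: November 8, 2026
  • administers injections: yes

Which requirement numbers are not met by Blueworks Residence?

1. certified medication aides 8 ≥ 4 → met
2. resident-rights training 63 days ago vs limit 60 → not met
3. registered nurses on call 0 < 2 → not met
4. dietary services review 214 days ago vs limit 180 → not met
5. fire-alarm system test 674 days ago vs limit 730 → met
6. condition 'has more than 50 beds' holds; infection-control audit 66 days ago vs limit 60 → not met
7. resident trust fund surety bond $100,000 ≥ $85,000 → met
8. elopement drill 256 days ago vs limit 270 → met
9. condition 'administers injections' holds; resident bill of rights absent → not met
Not met: 2, 3, 4, 6, 9

2, 3, 4, 6, 9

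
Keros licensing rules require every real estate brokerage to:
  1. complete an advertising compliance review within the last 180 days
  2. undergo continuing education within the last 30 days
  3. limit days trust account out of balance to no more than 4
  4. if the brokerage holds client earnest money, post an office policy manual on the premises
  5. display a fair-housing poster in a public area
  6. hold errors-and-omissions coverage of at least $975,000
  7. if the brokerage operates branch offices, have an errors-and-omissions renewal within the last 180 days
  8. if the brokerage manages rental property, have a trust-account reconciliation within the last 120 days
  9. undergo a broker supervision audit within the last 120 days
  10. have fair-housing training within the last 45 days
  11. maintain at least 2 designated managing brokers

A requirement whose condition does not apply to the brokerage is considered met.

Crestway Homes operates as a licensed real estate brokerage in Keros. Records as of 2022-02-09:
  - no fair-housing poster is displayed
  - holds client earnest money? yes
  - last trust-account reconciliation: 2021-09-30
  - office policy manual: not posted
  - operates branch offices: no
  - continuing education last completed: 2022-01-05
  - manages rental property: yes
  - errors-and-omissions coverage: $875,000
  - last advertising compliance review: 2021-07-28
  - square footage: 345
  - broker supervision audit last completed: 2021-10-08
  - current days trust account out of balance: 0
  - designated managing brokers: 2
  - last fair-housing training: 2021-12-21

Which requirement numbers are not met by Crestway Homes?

1, 2, 4, 5, 6, 8, 9, 10

1. advertising compliance review 196 days ago vs limit 180 → not met
2. continuing education 35 days ago vs limit 30 → not met
3. days trust account out of balance 0 ≤ 4 → met
4. condition 'holds client earnest money' holds; office policy manual absent → not met
5. fair-housing poster absent → not met
6. errors-and-omissions coverage $875,000 < $975,000 → not met
7. condition 'operates branch offices' does not hold → requirement n/a → met
8. condition 'manages rental property' holds; trust-account reconciliation 132 days ago vs limit 120 → not met
9. broker supervision audit 124 days ago vs limit 120 → not met
10. fair-housing training 50 days ago vs limit 45 → not met
11. designated managing brokers 2 ≥ 2 → met
Not met: 1, 2, 4, 5, 6, 8, 9, 10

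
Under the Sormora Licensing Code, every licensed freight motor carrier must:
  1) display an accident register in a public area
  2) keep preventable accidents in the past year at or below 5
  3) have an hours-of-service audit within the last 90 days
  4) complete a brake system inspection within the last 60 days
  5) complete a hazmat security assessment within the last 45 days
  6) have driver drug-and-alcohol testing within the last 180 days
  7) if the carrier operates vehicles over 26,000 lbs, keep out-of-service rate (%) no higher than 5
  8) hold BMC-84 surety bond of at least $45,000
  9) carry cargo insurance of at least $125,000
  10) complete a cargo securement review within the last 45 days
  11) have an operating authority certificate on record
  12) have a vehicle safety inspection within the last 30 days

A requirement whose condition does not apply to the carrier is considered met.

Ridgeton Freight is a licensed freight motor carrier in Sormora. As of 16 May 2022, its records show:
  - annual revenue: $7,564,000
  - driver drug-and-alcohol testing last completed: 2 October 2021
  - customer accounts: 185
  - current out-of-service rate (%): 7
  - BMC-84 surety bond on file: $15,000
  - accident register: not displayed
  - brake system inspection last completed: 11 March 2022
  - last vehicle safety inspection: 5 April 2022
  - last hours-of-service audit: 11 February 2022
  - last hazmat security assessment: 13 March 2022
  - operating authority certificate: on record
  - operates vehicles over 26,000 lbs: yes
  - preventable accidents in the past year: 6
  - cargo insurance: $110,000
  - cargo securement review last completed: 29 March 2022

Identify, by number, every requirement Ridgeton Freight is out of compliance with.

1. accident register absent → not met
2. preventable accidents in the past year 6 > 5 → not met
3. hours-of-service audit 94 days ago vs limit 90 → not met
4. brake system inspection 66 days ago vs limit 60 → not met
5. hazmat security assessment 64 days ago vs limit 45 → not met
6. driver drug-and-alcohol testing 226 days ago vs limit 180 → not met
7. condition 'operates vehicles over 26,000 lbs' holds; out-of-service rate (%) 7 > 5 → not met
8. BMC-84 surety bond $15,000 < $45,000 → not met
9. cargo insurance $110,000 < $125,000 → not met
10. cargo securement review 48 days ago vs limit 45 → not met
11. operating authority certificate present → met
12. vehicle safety inspection 41 days ago vs limit 30 → not met
Not met: 1, 2, 3, 4, 5, 6, 7, 8, 9, 10, 12

1, 2, 3, 4, 5, 6, 7, 8, 9, 10, 12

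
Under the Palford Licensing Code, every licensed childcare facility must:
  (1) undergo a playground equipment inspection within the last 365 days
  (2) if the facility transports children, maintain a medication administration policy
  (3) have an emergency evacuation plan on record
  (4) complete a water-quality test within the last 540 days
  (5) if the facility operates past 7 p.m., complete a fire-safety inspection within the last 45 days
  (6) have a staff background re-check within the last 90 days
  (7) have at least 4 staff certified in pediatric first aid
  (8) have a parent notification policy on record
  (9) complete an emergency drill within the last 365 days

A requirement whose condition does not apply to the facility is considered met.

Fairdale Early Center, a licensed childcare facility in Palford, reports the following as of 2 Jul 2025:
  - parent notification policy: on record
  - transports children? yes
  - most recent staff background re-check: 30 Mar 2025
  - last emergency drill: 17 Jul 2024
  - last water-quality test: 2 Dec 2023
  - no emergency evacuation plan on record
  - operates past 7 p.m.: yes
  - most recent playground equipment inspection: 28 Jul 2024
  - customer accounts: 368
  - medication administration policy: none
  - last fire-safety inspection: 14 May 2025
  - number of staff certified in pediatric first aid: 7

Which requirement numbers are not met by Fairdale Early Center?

1. playground equipment inspection 339 days ago vs limit 365 → met
2. condition 'transports children' holds; medication administration policy absent → not met
3. emergency evacuation plan absent → not met
4. water-quality test 578 days ago vs limit 540 → not met
5. condition 'operates past 7 p.m.' holds; fire-safety inspection 49 days ago vs limit 45 → not met
6. staff background re-check 94 days ago vs limit 90 → not met
7. staff certified in pediatric first aid 7 ≥ 4 → met
8. parent notification policy present → met
9. emergency drill 350 days ago vs limit 365 → met
Not met: 2, 3, 4, 5, 6

2, 3, 4, 5, 6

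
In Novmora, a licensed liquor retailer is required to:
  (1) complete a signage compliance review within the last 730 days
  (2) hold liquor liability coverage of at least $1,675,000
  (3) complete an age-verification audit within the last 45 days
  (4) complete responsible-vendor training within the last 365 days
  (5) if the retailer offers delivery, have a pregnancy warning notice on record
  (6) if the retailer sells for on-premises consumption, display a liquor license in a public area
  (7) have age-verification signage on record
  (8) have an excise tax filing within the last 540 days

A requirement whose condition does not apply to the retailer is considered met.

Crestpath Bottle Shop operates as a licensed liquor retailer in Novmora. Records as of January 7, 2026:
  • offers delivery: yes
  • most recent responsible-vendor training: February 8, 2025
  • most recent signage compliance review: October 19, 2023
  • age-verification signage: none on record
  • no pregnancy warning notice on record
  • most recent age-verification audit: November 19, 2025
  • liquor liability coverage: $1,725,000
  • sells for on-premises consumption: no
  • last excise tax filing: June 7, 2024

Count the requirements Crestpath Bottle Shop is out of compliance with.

1. signage compliance review 811 days ago vs limit 730 → not met
2. liquor liability coverage $1,725,000 ≥ $1,675,000 → met
3. age-verification audit 49 days ago vs limit 45 → not met
4. responsible-vendor training 333 days ago vs limit 365 → met
5. condition 'offers delivery' holds; pregnancy warning notice absent → not met
6. condition 'sells for on-premises consumption' does not hold → requirement n/a → met
7. age-verification signage absent → not met
8. excise tax filing 579 days ago vs limit 540 → not met
Not met: 5 of 8

5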